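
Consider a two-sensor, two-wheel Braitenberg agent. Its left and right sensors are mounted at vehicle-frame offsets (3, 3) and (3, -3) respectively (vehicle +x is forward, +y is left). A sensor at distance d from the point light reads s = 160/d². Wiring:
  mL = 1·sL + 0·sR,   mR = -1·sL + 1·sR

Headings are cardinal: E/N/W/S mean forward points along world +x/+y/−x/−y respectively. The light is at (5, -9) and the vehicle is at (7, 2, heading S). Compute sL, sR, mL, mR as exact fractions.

left sensor world pos  = (10, -1); dL² = 89
right sensor world pos = (4, -1); dR² = 65
sL = 160/89 = 160/89
sR = 160/65 = 32/13
mL = 1·sL + 0·sR = 160/89
mR = -1·sL + 1·sR = 768/1157

160/89 32/13 160/89 768/1157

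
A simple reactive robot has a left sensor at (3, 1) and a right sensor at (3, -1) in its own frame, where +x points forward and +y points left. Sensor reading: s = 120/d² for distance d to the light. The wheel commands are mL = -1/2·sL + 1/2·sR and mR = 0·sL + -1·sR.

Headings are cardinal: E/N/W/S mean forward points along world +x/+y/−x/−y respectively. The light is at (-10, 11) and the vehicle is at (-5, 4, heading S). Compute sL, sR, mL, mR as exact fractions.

left sensor world pos  = (-4, 1); dL² = 136
right sensor world pos = (-6, 1); dR² = 116
sL = 120/136 = 15/17
sR = 120/116 = 30/29
mL = -1/2·sL + 1/2·sR = 75/986
mR = 0·sL + -1·sR = -30/29

15/17 30/29 75/986 -30/29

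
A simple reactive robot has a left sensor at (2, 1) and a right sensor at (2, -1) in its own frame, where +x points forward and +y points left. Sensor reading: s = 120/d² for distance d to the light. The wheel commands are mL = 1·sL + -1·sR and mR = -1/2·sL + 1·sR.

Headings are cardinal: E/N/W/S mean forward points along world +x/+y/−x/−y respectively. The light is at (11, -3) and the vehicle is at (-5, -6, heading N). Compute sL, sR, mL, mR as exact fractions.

left sensor world pos  = (-6, -4); dL² = 290
right sensor world pos = (-4, -4); dR² = 226
sL = 120/290 = 12/29
sR = 120/226 = 60/113
mL = 1·sL + -1·sR = -384/3277
mR = -1/2·sL + 1·sR = 1062/3277

12/29 60/113 -384/3277 1062/3277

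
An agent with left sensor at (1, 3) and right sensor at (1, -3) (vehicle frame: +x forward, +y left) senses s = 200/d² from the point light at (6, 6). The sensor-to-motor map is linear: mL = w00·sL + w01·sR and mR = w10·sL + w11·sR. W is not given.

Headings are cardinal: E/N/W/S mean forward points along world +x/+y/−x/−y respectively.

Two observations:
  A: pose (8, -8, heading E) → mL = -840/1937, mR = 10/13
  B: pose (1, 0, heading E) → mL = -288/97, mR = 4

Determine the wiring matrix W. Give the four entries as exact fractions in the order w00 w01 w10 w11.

-1/2 1/2 1/2 0

obs A: pose=(8,-8,E) → sL=20/13, sR=100/149, mL=-840/1937, mR=10/13
obs B: pose=(1,0,E) → sL=8, sR=200/97, mL=-288/97, mR=4
sensor matrix S = [[20/13, 100/149], [8, 200/97]]; det S = -412800/187889
solve [mL_A; mL_B] = S·[w00; w01] and [mR_A; mR_B] = S·[w10; w11]:
  w00 = -1/2, w01 = 1/2, w10 = 1/2, w11 = 0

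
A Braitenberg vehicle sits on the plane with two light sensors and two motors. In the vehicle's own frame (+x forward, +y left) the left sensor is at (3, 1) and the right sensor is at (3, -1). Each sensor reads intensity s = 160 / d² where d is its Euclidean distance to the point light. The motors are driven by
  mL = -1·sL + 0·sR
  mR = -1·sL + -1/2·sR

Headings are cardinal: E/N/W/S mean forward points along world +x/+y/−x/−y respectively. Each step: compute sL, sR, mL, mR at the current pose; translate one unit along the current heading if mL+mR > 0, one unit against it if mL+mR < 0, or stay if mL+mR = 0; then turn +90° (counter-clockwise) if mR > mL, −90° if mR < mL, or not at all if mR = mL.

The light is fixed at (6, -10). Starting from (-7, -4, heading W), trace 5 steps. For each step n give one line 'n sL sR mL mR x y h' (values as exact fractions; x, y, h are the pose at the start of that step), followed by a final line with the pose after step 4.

n=0: pose=(-7,-4,W); sL=160/281, sR=32/61; mL=-160/281, mR=-14256/17141; mL+mR=-24016/17141 → advance -1; mR−mL=-16/61 → turn -1·90°
n=1: pose=(-6,-4,N); sL=16/25, sR=80/101; mL=-16/25, mR=-2616/2525; mL+mR=-4232/2525 → advance -1; mR−mL=-40/101 → turn -1·90°
n=2: pose=(-6,-5,E); sL=160/117, sR=160/97; mL=-160/117, mR=-24880/11349; mL+mR=-40400/11349 → advance -1; mR−mL=-80/97 → turn -1·90°
n=3: pose=(-7,-5,S); sL=40/37, sR=4/5; mL=-40/37, mR=-274/185; mL+mR=-474/185 → advance -1; mR−mL=-2/5 → turn -1·90°
n=4: pose=(-7,-4,W); sL=160/281, sR=32/61; mL=-160/281, mR=-14256/17141; mL+mR=-24016/17141 → advance -1; mR−mL=-16/61 → turn -1·90°

0 160/281 32/61 -160/281 -14256/17141 -7 -4 W
1 16/25 80/101 -16/25 -2616/2525 -6 -4 N
2 160/117 160/97 -160/117 -24880/11349 -6 -5 E
3 40/37 4/5 -40/37 -274/185 -7 -5 S
4 160/281 32/61 -160/281 -14256/17141 -7 -4 W
final -6 -4 N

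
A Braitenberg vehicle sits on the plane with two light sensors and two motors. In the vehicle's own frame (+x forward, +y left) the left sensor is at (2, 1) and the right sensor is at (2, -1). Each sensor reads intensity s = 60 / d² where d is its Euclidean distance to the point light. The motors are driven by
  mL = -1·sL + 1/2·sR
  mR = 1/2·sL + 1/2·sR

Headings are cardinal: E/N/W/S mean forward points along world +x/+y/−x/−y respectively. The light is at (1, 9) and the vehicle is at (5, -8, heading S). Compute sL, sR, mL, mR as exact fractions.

left sensor world pos  = (6, -10); dL² = 386
right sensor world pos = (4, -10); dR² = 370
sL = 60/386 = 30/193
sR = 60/370 = 6/37
mL = -1·sL + 1/2·sR = -531/7141
mR = 1/2·sL + 1/2·sR = 1134/7141

30/193 6/37 -531/7141 1134/7141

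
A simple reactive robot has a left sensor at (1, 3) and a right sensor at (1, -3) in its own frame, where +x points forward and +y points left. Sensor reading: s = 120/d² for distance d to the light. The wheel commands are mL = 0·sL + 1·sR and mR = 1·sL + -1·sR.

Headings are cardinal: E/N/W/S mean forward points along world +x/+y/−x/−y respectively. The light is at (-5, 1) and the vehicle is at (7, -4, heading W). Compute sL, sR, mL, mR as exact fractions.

24/37 24/25 24/25 -288/925

left sensor world pos  = (6, -7); dL² = 185
right sensor world pos = (6, -1); dR² = 125
sL = 120/185 = 24/37
sR = 120/125 = 24/25
mL = 0·sL + 1·sR = 24/25
mR = 1·sL + -1·sR = -288/925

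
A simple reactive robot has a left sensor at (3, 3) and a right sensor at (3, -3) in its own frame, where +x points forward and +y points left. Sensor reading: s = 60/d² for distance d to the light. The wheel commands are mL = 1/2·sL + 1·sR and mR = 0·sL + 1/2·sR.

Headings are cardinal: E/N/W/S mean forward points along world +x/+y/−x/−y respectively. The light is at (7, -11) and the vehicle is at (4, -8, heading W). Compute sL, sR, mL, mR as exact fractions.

left sensor world pos  = (1, -11); dL² = 36
right sensor world pos = (1, -5); dR² = 72
sL = 60/36 = 5/3
sR = 60/72 = 5/6
mL = 1/2·sL + 1·sR = 5/3
mR = 0·sL + 1/2·sR = 5/12

5/3 5/6 5/3 5/12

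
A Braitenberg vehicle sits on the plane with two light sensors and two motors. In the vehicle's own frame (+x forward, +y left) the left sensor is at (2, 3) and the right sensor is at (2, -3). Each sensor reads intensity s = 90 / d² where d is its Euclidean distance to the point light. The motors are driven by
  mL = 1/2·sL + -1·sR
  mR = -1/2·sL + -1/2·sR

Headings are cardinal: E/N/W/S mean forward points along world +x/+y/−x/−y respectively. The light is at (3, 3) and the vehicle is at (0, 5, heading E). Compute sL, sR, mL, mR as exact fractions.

45/13 45 -1125/26 -315/13

left sensor world pos  = (2, 8); dL² = 26
right sensor world pos = (2, 2); dR² = 2
sL = 90/26 = 45/13
sR = 90/2 = 45
mL = 1/2·sL + -1·sR = -1125/26
mR = -1/2·sL + -1/2·sR = -315/13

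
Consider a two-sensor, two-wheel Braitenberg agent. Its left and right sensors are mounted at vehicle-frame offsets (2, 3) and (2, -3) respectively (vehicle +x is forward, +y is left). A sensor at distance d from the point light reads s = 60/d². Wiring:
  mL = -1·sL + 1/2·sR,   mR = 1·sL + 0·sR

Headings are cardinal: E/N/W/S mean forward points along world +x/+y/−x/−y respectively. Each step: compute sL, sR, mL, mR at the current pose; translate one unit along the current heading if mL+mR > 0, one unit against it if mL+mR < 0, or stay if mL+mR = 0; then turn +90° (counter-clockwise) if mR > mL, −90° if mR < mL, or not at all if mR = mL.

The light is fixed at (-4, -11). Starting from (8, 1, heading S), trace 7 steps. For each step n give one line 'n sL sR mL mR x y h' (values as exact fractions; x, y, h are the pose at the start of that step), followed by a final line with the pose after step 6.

n=0: pose=(8,1,S); sL=12/65, sR=60/181; mL=-222/11765, mR=12/65; mL+mR=30/181 → advance +1; mR−mL=2394/11765 → turn +1·90°
n=1: pose=(8,0,E); sL=15/98, sR=3/13; mL=-24/637, mR=15/98; mL+mR=3/26 → advance +1; mR−mL=243/1274 → turn +1·90°
n=2: pose=(9,0,N); sL=60/269, sR=12/85; mL=-3486/22865, mR=60/269; mL+mR=6/85 → advance +1; mR−mL=8586/22865 → turn +1·90°
n=3: pose=(9,1,W); sL=30/101, sR=30/173; mL=-3675/17473, mR=30/101; mL+mR=15/173 → advance +1; mR−mL=8865/17473 → turn +1·90°
n=4: pose=(8,1,S); sL=12/65, sR=60/181; mL=-222/11765, mR=12/65; mL+mR=30/181 → advance +1; mR−mL=2394/11765 → turn +1·90°
n=5: pose=(8,0,E); sL=15/98, sR=3/13; mL=-24/637, mR=15/98; mL+mR=3/26 → advance +1; mR−mL=243/1274 → turn +1·90°
n=6: pose=(9,0,N); sL=60/269, sR=12/85; mL=-3486/22865, mR=60/269; mL+mR=6/85 → advance +1; mR−mL=8586/22865 → turn +1·90°

0 12/65 60/181 -222/11765 12/65 8 1 S
1 15/98 3/13 -24/637 15/98 8 0 E
2 60/269 12/85 -3486/22865 60/269 9 0 N
3 30/101 30/173 -3675/17473 30/101 9 1 W
4 12/65 60/181 -222/11765 12/65 8 1 S
5 15/98 3/13 -24/637 15/98 8 0 E
6 60/269 12/85 -3486/22865 60/269 9 0 N
final 9 1 W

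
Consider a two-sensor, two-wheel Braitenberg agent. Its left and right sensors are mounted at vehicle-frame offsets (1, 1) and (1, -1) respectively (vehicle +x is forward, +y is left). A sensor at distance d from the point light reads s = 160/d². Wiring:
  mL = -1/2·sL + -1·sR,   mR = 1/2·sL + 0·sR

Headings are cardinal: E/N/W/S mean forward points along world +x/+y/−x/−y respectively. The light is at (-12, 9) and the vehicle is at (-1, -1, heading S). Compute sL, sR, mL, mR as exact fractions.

left sensor world pos  = (0, -2); dL² = 265
right sensor world pos = (-2, -2); dR² = 221
sL = 160/265 = 32/53
sR = 160/221 = 160/221
mL = -1/2·sL + -1·sR = -12016/11713
mR = 1/2·sL + 0·sR = 16/53

32/53 160/221 -12016/11713 16/53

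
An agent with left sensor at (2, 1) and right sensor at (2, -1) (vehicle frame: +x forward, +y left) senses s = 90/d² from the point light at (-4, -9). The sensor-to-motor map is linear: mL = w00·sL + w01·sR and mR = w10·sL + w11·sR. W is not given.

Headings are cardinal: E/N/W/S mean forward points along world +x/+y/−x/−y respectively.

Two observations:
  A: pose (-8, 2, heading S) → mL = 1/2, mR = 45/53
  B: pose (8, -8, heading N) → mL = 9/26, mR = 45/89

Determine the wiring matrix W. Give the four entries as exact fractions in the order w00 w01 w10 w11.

1/2 0 0 1

obs A: pose=(-8,2,S) → sL=1, sR=45/53, mL=1/2, mR=45/53
obs B: pose=(8,-8,N) → sL=9/13, sR=45/89, mL=9/26, mR=45/89
sensor matrix S = [[1, 45/53], [9/13, 45/89]]; det S = -5040/61321
solve [mL_A; mL_B] = S·[w00; w01] and [mR_A; mR_B] = S·[w10; w11]:
  w00 = 1/2, w01 = 0, w10 = 0, w11 = 1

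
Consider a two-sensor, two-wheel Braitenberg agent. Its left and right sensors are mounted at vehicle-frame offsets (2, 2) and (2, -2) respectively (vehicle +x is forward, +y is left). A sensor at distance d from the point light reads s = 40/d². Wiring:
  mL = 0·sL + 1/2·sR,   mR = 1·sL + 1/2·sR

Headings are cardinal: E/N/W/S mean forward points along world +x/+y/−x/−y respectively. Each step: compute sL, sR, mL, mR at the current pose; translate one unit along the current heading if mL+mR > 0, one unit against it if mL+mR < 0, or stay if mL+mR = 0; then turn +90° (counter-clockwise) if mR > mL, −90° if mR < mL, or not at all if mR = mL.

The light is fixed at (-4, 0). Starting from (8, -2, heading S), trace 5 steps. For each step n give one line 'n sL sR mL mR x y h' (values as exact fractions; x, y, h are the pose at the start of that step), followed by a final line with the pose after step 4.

n=0: pose=(8,-2,S); sL=10/53, sR=10/29; mL=5/29, mR=555/1537; mL+mR=820/1537 → advance +1; mR−mL=10/53 → turn +1·90°
n=1: pose=(8,-3,E); sL=40/197, sR=40/221; mL=20/221, mR=12780/43537; mL+mR=16720/43537 → advance +1; mR−mL=40/197 → turn +1·90°
n=2: pose=(9,-3,N); sL=20/61, sR=20/113; mL=10/113, mR=2870/6893; mL+mR=3480/6893 → advance +1; mR−mL=20/61 → turn +1·90°
n=3: pose=(9,-2,W); sL=40/137, sR=40/121; mL=20/121, mR=7580/16577; mL+mR=10320/16577 → advance +1; mR−mL=40/137 → turn +1·90°
n=4: pose=(8,-2,S); sL=10/53, sR=10/29; mL=5/29, mR=555/1537; mL+mR=820/1537 → advance +1; mR−mL=10/53 → turn +1·90°

0 10/53 10/29 5/29 555/1537 8 -2 S
1 40/197 40/221 20/221 12780/43537 8 -3 E
2 20/61 20/113 10/113 2870/6893 9 -3 N
3 40/137 40/121 20/121 7580/16577 9 -2 W
4 10/53 10/29 5/29 555/1537 8 -2 S
final 8 -3 E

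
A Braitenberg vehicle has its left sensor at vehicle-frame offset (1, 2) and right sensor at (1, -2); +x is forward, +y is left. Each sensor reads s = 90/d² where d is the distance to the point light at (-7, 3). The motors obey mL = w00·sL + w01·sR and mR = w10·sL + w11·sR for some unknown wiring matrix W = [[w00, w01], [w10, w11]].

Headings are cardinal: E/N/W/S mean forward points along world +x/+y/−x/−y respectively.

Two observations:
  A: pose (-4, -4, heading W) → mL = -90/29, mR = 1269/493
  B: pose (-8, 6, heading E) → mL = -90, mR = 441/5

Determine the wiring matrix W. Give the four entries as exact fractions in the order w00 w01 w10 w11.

obs A: pose=(-4,-4,W) → sL=18/17, sR=90/29, mL=-90/29, mR=1269/493
obs B: pose=(-8,6,E) → sL=18/5, sR=90, mL=-90, mR=441/5
sensor matrix S = [[18/17, 90/29], [18/5, 90]]; det S = 41472/493
solve [mL_A; mL_B] = S·[w00; w01] and [mR_A; mR_B] = S·[w10; w11]:
  w00 = 0, w01 = -1, w10 = -1/2, w11 = 1

0 -1 -1/2 1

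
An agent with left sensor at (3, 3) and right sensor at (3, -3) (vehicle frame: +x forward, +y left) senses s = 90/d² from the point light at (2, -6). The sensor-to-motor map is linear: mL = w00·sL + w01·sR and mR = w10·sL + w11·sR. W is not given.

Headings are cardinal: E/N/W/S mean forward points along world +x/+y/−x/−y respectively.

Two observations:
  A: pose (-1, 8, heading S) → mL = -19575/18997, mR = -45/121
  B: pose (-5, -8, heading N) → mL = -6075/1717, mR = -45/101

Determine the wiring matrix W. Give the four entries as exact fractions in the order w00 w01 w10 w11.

-1 -1/2 -1/2 0

obs A: pose=(-1,8,S) → sL=90/121, sR=90/157, mL=-19575/18997, mR=-45/121
obs B: pose=(-5,-8,N) → sL=90/101, sR=90/17, mL=-6075/1717, mR=-45/101
sensor matrix S = [[90/121, 90/157], [90/101, 90/17]]; det S = 111780000/32617849
solve [mL_A; mL_B] = S·[w00; w01] and [mR_A; mR_B] = S·[w10; w11]:
  w00 = -1, w01 = -1/2, w10 = -1/2, w11 = 0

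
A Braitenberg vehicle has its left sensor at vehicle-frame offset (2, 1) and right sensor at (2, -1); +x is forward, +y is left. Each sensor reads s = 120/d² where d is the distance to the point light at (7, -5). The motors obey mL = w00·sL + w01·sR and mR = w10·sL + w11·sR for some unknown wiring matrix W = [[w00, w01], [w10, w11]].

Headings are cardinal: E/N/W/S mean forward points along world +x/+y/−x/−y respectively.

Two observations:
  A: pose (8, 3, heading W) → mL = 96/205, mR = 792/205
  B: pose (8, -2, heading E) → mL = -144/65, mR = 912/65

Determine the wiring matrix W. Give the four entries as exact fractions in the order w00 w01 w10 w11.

obs A: pose=(8,3,W) → sL=12/5, sR=60/41, mL=96/205, mR=792/205
obs B: pose=(8,-2,E) → sL=24/5, sR=120/13, mL=-144/65, mR=912/65
sensor matrix S = [[12/5, 60/41], [24/5, 120/13]]; det S = 8064/533
solve [mL_A; mL_B] = S·[w00; w01] and [mR_A; mR_B] = S·[w10; w11]:
  w00 = 1/2, w01 = -1/2, w10 = 1, w11 = 1

1/2 -1/2 1 1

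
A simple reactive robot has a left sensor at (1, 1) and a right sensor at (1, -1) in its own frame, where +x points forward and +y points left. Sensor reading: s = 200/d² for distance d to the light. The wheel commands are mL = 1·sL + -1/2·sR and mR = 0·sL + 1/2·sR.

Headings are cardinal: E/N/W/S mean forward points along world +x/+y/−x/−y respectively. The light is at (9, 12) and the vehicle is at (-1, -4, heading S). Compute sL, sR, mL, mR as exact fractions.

left sensor world pos  = (0, -5); dL² = 370
right sensor world pos = (-2, -5); dR² = 410
sL = 200/370 = 20/37
sR = 200/410 = 20/41
mL = 1·sL + -1/2·sR = 450/1517
mR = 0·sL + 1/2·sR = 10/41

20/37 20/41 450/1517 10/41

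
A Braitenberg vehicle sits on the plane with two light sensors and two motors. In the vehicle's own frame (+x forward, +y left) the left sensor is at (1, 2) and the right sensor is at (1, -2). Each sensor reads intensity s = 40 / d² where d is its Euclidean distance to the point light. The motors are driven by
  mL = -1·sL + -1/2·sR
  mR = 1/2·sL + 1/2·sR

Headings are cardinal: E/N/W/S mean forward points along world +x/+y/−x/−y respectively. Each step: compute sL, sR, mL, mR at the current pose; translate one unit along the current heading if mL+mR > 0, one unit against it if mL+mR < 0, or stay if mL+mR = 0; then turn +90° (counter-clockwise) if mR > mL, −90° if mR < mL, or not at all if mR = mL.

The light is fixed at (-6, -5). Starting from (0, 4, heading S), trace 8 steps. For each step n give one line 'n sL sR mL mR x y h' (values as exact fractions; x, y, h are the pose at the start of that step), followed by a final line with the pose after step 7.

0 5/16 1/2 -9/16 13/32 0 4 S
1 40/193 40/113 -8380/21809 6120/21809 0 5 E
2 4/13 4/17 -94/221 60/221 -1 5 N
3 8/13 40/137 -1356/1781 808/1781 -1 4 W
4 5/16 1/2 -9/16 13/32 0 4 S
5 40/193 40/113 -8380/21809 6120/21809 0 5 E
6 4/13 4/17 -94/221 60/221 -1 5 N
7 8/13 40/137 -1356/1781 808/1781 -1 4 W
final 0 4 S

n=0: pose=(0,4,S); sL=5/16, sR=1/2; mL=-9/16, mR=13/32; mL+mR=-5/32 → advance -1; mR−mL=31/32 → turn +1·90°
n=1: pose=(0,5,E); sL=40/193, sR=40/113; mL=-8380/21809, mR=6120/21809; mL+mR=-20/193 → advance -1; mR−mL=14500/21809 → turn +1·90°
n=2: pose=(-1,5,N); sL=4/13, sR=4/17; mL=-94/221, mR=60/221; mL+mR=-2/13 → advance -1; mR−mL=154/221 → turn +1·90°
n=3: pose=(-1,4,W); sL=8/13, sR=40/137; mL=-1356/1781, mR=808/1781; mL+mR=-4/13 → advance -1; mR−mL=2164/1781 → turn +1·90°
n=4: pose=(0,4,S); sL=5/16, sR=1/2; mL=-9/16, mR=13/32; mL+mR=-5/32 → advance -1; mR−mL=31/32 → turn +1·90°
n=5: pose=(0,5,E); sL=40/193, sR=40/113; mL=-8380/21809, mR=6120/21809; mL+mR=-20/193 → advance -1; mR−mL=14500/21809 → turn +1·90°
n=6: pose=(-1,5,N); sL=4/13, sR=4/17; mL=-94/221, mR=60/221; mL+mR=-2/13 → advance -1; mR−mL=154/221 → turn +1·90°
n=7: pose=(-1,4,W); sL=8/13, sR=40/137; mL=-1356/1781, mR=808/1781; mL+mR=-4/13 → advance -1; mR−mL=2164/1781 → turn +1·90°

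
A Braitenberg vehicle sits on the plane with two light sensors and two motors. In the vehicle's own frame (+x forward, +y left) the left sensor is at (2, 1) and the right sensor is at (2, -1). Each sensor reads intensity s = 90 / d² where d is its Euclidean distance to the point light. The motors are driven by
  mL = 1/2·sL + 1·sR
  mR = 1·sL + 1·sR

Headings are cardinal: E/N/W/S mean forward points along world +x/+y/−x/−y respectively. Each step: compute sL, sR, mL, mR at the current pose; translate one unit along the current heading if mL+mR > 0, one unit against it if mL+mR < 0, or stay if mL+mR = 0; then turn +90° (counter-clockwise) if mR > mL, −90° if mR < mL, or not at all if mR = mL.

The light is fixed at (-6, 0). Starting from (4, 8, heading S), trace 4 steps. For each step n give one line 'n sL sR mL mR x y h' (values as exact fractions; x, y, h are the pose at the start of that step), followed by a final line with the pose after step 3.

0 90/157 10/13 2155/2041 2740/2041 4 8 S
1 45/104 1/2 149/208 97/104 4 7 E
2 90/181 2/5 587/905 812/905 5 7 N
3 9/13 5/9 211/234 146/117 5 8 W
final 4 8 S

n=0: pose=(4,8,S); sL=90/157, sR=10/13; mL=2155/2041, mR=2740/2041; mL+mR=4895/2041 → advance +1; mR−mL=45/157 → turn +1·90°
n=1: pose=(4,7,E); sL=45/104, sR=1/2; mL=149/208, mR=97/104; mL+mR=343/208 → advance +1; mR−mL=45/208 → turn +1·90°
n=2: pose=(5,7,N); sL=90/181, sR=2/5; mL=587/905, mR=812/905; mL+mR=1399/905 → advance +1; mR−mL=45/181 → turn +1·90°
n=3: pose=(5,8,W); sL=9/13, sR=5/9; mL=211/234, mR=146/117; mL+mR=503/234 → advance +1; mR−mL=9/26 → turn +1·90°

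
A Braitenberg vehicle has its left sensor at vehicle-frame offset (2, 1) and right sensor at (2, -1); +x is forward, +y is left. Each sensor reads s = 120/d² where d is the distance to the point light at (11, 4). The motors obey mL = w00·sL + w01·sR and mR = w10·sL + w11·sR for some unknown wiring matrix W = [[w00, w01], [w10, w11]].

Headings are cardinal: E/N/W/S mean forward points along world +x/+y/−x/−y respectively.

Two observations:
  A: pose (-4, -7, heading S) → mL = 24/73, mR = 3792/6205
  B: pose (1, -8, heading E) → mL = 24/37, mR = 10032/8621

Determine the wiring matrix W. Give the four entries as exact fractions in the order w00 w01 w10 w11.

1 0 1 1

obs A: pose=(-4,-7,S) → sL=24/73, sR=24/85, mL=24/73, mR=3792/6205
obs B: pose=(1,-8,E) → sL=24/37, sR=120/233, mL=24/37, mR=10032/8621
sensor matrix S = [[24/73, 24/85], [24/37, 120/233]]; det S = -739584/53493305
solve [mL_A; mL_B] = S·[w00; w01] and [mR_A; mR_B] = S·[w10; w11]:
  w00 = 1, w01 = 0, w10 = 1, w11 = 1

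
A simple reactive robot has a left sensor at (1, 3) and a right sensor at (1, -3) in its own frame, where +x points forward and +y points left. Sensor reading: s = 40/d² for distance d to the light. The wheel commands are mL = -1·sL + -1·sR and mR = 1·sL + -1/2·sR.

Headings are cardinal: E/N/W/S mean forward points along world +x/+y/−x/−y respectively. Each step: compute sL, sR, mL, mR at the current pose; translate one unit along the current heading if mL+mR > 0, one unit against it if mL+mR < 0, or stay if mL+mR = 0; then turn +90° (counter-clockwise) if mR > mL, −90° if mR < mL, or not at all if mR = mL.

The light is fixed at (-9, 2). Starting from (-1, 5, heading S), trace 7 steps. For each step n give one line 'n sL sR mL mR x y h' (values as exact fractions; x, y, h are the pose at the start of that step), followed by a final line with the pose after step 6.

n=0: pose=(-1,5,S); sL=8/25, sR=40/29; mL=-1232/725, mR=-268/725; mL+mR=-60/29 → advance -1; mR−mL=964/725 → turn +1·90°
n=1: pose=(-1,6,E); sL=4/13, sR=20/41; mL=-424/533, mR=34/533; mL+mR=-30/41 → advance -1; mR−mL=458/533 → turn +1·90°
n=2: pose=(-2,6,N); sL=40/41, sR=8/25; mL=-1328/1025, mR=836/1025; mL+mR=-12/25 → advance -1; mR−mL=2164/1025 → turn +1·90°
n=3: pose=(-2,5,W); sL=10/9, sR=5/9; mL=-5/3, mR=5/6; mL+mR=-5/6 → advance -1; mR−mL=5/2 → turn +1·90°
n=4: pose=(-1,5,S); sL=8/25, sR=40/29; mL=-1232/725, mR=-268/725; mL+mR=-60/29 → advance -1; mR−mL=964/725 → turn +1·90°
n=5: pose=(-1,6,E); sL=4/13, sR=20/41; mL=-424/533, mR=34/533; mL+mR=-30/41 → advance -1; mR−mL=458/533 → turn +1·90°
n=6: pose=(-2,6,N); sL=40/41, sR=8/25; mL=-1328/1025, mR=836/1025; mL+mR=-12/25 → advance -1; mR−mL=2164/1025 → turn +1·90°

0 8/25 40/29 -1232/725 -268/725 -1 5 S
1 4/13 20/41 -424/533 34/533 -1 6 E
2 40/41 8/25 -1328/1025 836/1025 -2 6 N
3 10/9 5/9 -5/3 5/6 -2 5 W
4 8/25 40/29 -1232/725 -268/725 -1 5 S
5 4/13 20/41 -424/533 34/533 -1 6 E
6 40/41 8/25 -1328/1025 836/1025 -2 6 N
final -2 5 W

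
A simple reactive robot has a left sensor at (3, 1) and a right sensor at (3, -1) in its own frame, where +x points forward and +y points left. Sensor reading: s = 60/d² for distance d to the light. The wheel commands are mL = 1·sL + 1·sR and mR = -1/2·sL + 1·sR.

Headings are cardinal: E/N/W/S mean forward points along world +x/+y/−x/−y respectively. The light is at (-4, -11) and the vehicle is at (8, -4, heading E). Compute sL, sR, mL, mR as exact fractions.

left sensor world pos  = (11, -3); dL² = 289
right sensor world pos = (11, -5); dR² = 261
sL = 60/289 = 60/289
sR = 60/261 = 20/87
mL = 1·sL + 1·sR = 11000/25143
mR = -1/2·sL + 1·sR = 3170/25143

60/289 20/87 11000/25143 3170/25143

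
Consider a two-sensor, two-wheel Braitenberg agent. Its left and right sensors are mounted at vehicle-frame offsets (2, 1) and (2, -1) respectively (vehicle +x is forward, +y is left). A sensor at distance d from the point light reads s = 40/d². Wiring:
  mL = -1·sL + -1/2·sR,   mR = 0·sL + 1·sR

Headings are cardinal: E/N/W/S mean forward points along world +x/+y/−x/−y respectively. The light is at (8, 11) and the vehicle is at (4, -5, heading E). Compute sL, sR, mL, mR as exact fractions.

40/229 40/293 -16300/67097 40/293

left sensor world pos  = (6, -4); dL² = 229
right sensor world pos = (6, -6); dR² = 293
sL = 40/229 = 40/229
sR = 40/293 = 40/293
mL = -1·sL + -1/2·sR = -16300/67097
mR = 0·sL + 1·sR = 40/293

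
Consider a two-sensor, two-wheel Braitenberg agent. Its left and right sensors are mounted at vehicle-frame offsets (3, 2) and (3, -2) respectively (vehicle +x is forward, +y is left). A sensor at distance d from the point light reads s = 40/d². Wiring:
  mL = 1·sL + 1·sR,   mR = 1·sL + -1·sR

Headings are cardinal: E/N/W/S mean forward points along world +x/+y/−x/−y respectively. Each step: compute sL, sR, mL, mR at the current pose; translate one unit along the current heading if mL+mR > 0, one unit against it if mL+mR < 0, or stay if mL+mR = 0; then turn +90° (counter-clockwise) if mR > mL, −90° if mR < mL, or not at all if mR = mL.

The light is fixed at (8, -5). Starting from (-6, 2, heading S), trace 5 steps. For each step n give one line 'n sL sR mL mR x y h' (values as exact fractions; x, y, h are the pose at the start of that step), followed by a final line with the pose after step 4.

n=0: pose=(-6,2,S); sL=1/4, sR=5/34; mL=27/68, mR=7/68; mL+mR=1/2 → advance +1; mR−mL=-5/17 → turn -1·90°
n=1: pose=(-6,1,W); sL=8/61, sR=40/353; mL=5264/21533, mR=384/21533; mL+mR=16/61 → advance +1; mR−mL=-80/353 → turn -1·90°
n=2: pose=(-7,1,N); sL=4/37, sR=4/25; mL=248/925, mR=-48/925; mL+mR=8/37 → advance +1; mR−mL=-8/25 → turn -1·90°
n=3: pose=(-7,2,E); sL=8/45, sR=40/169; mL=3152/7605, mR=-448/7605; mL+mR=16/45 → advance +1; mR−mL=-80/169 → turn -1·90°
n=4: pose=(-6,2,S); sL=1/4, sR=5/34; mL=27/68, mR=7/68; mL+mR=1/2 → advance +1; mR−mL=-5/17 → turn -1·90°

0 1/4 5/34 27/68 7/68 -6 2 S
1 8/61 40/353 5264/21533 384/21533 -6 1 W
2 4/37 4/25 248/925 -48/925 -7 1 N
3 8/45 40/169 3152/7605 -448/7605 -7 2 E
4 1/4 5/34 27/68 7/68 -6 2 S
final -6 1 W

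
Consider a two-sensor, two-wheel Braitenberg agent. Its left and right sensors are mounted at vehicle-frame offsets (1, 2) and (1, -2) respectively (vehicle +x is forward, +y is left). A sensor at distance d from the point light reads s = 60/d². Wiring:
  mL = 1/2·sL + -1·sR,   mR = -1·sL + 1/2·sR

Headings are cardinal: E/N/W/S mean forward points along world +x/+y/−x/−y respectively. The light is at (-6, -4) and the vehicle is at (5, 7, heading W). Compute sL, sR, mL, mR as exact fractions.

60/181 60/269 -2790/48689 -10710/48689

left sensor world pos  = (4, 5); dL² = 181
right sensor world pos = (4, 9); dR² = 269
sL = 60/181 = 60/181
sR = 60/269 = 60/269
mL = 1/2·sL + -1·sR = -2790/48689
mR = -1·sL + 1/2·sR = -10710/48689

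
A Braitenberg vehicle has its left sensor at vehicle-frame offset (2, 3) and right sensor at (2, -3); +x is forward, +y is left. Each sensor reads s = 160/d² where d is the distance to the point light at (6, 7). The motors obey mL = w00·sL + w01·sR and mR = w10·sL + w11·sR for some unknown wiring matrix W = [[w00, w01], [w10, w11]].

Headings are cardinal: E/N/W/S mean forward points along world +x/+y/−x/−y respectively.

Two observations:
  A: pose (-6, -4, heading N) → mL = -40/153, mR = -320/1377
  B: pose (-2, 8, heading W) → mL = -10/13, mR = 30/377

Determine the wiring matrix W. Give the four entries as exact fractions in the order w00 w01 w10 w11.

obs A: pose=(-6,-4,N) → sL=80/153, sR=80/81, mL=-40/153, mR=-320/1377
obs B: pose=(-2,8,W) → sL=20/13, sR=40/29, mL=-10/13, mR=30/377
sensor matrix S = [[80/153, 80/81], [20/13, 40/29]]; det S = -414400/519129
solve [mL_A; mL_B] = S·[w00; w01] and [mR_A; mR_B] = S·[w10; w11]:
  w00 = -1/2, w01 = 0, w10 = 1/2, w11 = -1/2

-1/2 0 1/2 -1/2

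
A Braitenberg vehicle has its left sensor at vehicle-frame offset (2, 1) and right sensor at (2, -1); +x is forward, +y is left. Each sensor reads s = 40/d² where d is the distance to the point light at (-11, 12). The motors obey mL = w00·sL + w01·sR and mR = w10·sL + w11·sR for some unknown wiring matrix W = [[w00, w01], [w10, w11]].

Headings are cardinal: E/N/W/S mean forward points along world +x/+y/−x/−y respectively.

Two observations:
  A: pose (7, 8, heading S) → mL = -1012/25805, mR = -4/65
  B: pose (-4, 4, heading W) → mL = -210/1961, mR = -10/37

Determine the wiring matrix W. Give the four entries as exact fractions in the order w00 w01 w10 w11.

obs A: pose=(7,8,S) → sL=40/397, sR=8/65, mL=-1012/25805, mR=-4/65
obs B: pose=(-4,4,W) → sL=20/53, sR=20/37, mL=-210/1961, mR=-10/37
sensor matrix S = [[40/397, 8/65], [20/53, 20/37]]; det S = 81152/10120721
solve [mL_A; mL_B] = S·[w00; w01] and [mR_A; mR_B] = S·[w10; w11]:
  w00 = -1, w01 = 1/2, w10 = 0, w11 = -1/2

-1 1/2 0 -1/2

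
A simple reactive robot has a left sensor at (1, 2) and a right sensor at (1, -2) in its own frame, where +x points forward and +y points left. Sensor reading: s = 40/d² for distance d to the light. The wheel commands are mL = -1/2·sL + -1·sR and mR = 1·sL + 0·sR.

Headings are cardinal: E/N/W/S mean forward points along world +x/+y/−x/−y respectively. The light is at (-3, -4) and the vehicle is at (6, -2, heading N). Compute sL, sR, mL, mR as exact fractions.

20/29 4/13 -246/377 20/29

left sensor world pos  = (4, -1); dL² = 58
right sensor world pos = (8, -1); dR² = 130
sL = 40/58 = 20/29
sR = 40/130 = 4/13
mL = -1/2·sL + -1·sR = -246/377
mR = 1·sL + 0·sR = 20/29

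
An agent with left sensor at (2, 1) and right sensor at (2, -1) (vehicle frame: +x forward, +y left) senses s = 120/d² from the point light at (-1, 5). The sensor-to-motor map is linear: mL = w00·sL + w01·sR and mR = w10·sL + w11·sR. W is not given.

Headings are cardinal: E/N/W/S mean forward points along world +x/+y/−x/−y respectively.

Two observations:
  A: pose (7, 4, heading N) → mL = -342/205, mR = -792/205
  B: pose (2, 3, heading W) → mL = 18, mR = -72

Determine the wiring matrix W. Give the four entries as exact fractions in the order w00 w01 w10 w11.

-1 1/2 -1 -1

obs A: pose=(7,4,N) → sL=12/5, sR=60/41, mL=-342/205, mR=-792/205
obs B: pose=(2,3,W) → sL=12, sR=60, mL=18, mR=-72
sensor matrix S = [[12/5, 60/41], [12, 60]]; det S = 5184/41
solve [mL_A; mL_B] = S·[w00; w01] and [mR_A; mR_B] = S·[w10; w11]:
  w00 = -1, w01 = 1/2, w10 = -1, w11 = -1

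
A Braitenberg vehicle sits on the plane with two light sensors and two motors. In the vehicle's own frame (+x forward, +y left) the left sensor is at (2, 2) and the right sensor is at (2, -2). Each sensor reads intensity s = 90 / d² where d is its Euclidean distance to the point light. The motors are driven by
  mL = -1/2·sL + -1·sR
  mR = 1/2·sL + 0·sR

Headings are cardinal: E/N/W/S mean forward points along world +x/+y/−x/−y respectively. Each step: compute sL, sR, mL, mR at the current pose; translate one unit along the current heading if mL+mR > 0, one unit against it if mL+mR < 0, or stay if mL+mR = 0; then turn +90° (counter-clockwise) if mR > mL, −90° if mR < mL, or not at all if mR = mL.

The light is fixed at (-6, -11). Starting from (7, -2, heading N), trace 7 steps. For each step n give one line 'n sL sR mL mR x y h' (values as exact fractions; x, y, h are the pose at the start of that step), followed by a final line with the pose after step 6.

n=0: pose=(7,-2,N); sL=45/121, sR=45/173; mL=-18675/41866, mR=45/242; mL+mR=-45/173 → advance -1; mR−mL=13230/20933 → turn +1·90°
n=1: pose=(7,-3,W); sL=90/157, sR=90/221; mL=-24075/34697, mR=45/157; mL+mR=-90/221 → advance -1; mR−mL=34020/34697 → turn +1·90°
n=2: pose=(8,-3,S); sL=45/146, sR=1/2; mL=-191/292, mR=45/292; mL+mR=-1/2 → advance -1; mR−mL=59/73 → turn +1·90°
n=3: pose=(8,-2,E); sL=90/377, sR=18/61; mL=-9531/22997, mR=45/377; mL+mR=-18/61 → advance -1; mR−mL=12276/22997 → turn +1·90°
n=4: pose=(7,-2,N); sL=45/121, sR=45/173; mL=-18675/41866, mR=45/242; mL+mR=-45/173 → advance -1; mR−mL=13230/20933 → turn +1·90°
n=5: pose=(7,-3,W); sL=90/157, sR=90/221; mL=-24075/34697, mR=45/157; mL+mR=-90/221 → advance -1; mR−mL=34020/34697 → turn +1·90°
n=6: pose=(8,-3,S); sL=45/146, sR=1/2; mL=-191/292, mR=45/292; mL+mR=-1/2 → advance -1; mR−mL=59/73 → turn +1·90°

0 45/121 45/173 -18675/41866 45/242 7 -2 N
1 90/157 90/221 -24075/34697 45/157 7 -3 W
2 45/146 1/2 -191/292 45/292 8 -3 S
3 90/377 18/61 -9531/22997 45/377 8 -2 E
4 45/121 45/173 -18675/41866 45/242 7 -2 N
5 90/157 90/221 -24075/34697 45/157 7 -3 W
6 45/146 1/2 -191/292 45/292 8 -3 S
final 8 -2 E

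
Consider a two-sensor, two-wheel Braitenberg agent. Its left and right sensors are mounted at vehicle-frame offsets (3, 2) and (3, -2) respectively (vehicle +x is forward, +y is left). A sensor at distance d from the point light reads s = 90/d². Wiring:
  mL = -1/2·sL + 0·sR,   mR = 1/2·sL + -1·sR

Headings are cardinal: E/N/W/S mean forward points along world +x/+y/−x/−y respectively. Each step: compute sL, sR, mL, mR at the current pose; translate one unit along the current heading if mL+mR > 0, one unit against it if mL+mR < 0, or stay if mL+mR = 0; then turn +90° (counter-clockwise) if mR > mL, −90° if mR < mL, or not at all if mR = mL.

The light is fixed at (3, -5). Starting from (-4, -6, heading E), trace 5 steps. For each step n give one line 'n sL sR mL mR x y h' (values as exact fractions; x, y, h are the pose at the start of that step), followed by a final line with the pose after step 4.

0 90/17 18/5 -45/17 -81/85 -4 -6 E
1 45/52 9/4 -45/104 -189/104 -5 -6 N
2 18/5 90/41 -9/5 -81/205 -5 -7 E
3 45/61 9/5 -45/122 -873/610 -6 -7 N
4 90/37 90/61 -45/37 -585/2257 -6 -8 E
final -7 -8 N

n=0: pose=(-4,-6,E); sL=90/17, sR=18/5; mL=-45/17, mR=-81/85; mL+mR=-18/5 → advance -1; mR−mL=144/85 → turn +1·90°
n=1: pose=(-5,-6,N); sL=45/52, sR=9/4; mL=-45/104, mR=-189/104; mL+mR=-9/4 → advance -1; mR−mL=-18/13 → turn -1·90°
n=2: pose=(-5,-7,E); sL=18/5, sR=90/41; mL=-9/5, mR=-81/205; mL+mR=-90/41 → advance -1; mR−mL=288/205 → turn +1·90°
n=3: pose=(-6,-7,N); sL=45/61, sR=9/5; mL=-45/122, mR=-873/610; mL+mR=-9/5 → advance -1; mR−mL=-324/305 → turn -1·90°
n=4: pose=(-6,-8,E); sL=90/37, sR=90/61; mL=-45/37, mR=-585/2257; mL+mR=-90/61 → advance -1; mR−mL=2160/2257 → turn +1·90°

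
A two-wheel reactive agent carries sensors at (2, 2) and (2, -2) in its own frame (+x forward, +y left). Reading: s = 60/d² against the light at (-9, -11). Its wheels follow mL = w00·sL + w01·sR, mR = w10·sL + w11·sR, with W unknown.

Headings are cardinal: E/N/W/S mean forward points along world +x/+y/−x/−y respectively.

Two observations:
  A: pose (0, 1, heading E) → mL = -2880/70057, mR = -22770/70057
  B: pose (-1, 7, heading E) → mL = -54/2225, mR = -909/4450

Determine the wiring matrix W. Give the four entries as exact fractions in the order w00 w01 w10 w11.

1/2 -1/2 -1 -1/2

obs A: pose=(0,1,E) → sL=60/317, sR=60/221, mL=-2880/70057, mR=-22770/70057
obs B: pose=(-1,7,E) → sL=3/25, sR=15/89, mL=-54/2225, mR=-909/4450
sensor matrix S = [[60/317, 60/221], [3/25, 15/89]]; det S = -21168/31175365
solve [mL_A; mL_B] = S·[w00; w01] and [mR_A; mR_B] = S·[w10; w11]:
  w00 = 1/2, w01 = -1/2, w10 = -1, w11 = -1/2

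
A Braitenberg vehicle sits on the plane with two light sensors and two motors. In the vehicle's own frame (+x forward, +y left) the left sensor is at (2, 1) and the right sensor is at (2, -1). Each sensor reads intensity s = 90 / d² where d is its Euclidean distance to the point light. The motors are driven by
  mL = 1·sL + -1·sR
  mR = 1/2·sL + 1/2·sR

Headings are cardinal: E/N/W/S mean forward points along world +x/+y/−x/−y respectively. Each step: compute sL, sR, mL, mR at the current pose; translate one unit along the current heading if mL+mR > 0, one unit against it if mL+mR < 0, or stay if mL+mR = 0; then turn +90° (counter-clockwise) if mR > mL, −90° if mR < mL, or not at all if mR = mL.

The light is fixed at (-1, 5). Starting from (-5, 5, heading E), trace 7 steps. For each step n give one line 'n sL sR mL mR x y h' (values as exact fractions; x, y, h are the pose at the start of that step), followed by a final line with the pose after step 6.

n=0: pose=(-5,5,E); sL=18, sR=18; mL=0, mR=18; mL+mR=18 → advance +1; mR−mL=18 → turn +1·90°
n=1: pose=(-4,5,N); sL=9/2, sR=45/4; mL=-27/4, mR=63/8; mL+mR=9/8 → advance +1; mR−mL=117/8 → turn +1·90°
n=2: pose=(-4,6,W); sL=18/5, sR=90/29; mL=72/145, mR=486/145; mL+mR=558/145 → advance +1; mR−mL=414/145 → turn +1·90°
n=3: pose=(-5,6,S); sL=9, sR=45/13; mL=72/13, mR=81/13; mL+mR=153/13 → advance +1; mR−mL=9/13 → turn +1·90°
n=4: pose=(-5,5,E); sL=18, sR=18; mL=0, mR=18; mL+mR=18 → advance +1; mR−mL=18 → turn +1·90°
n=5: pose=(-4,5,N); sL=9/2, sR=45/4; mL=-27/4, mR=63/8; mL+mR=9/8 → advance +1; mR−mL=117/8 → turn +1·90°
n=6: pose=(-4,6,W); sL=18/5, sR=90/29; mL=72/145, mR=486/145; mL+mR=558/145 → advance +1; mR−mL=414/145 → turn +1·90°

0 18 18 0 18 -5 5 E
1 9/2 45/4 -27/4 63/8 -4 5 N
2 18/5 90/29 72/145 486/145 -4 6 W
3 9 45/13 72/13 81/13 -5 6 S
4 18 18 0 18 -5 5 E
5 9/2 45/4 -27/4 63/8 -4 5 N
6 18/5 90/29 72/145 486/145 -4 6 W
final -5 6 S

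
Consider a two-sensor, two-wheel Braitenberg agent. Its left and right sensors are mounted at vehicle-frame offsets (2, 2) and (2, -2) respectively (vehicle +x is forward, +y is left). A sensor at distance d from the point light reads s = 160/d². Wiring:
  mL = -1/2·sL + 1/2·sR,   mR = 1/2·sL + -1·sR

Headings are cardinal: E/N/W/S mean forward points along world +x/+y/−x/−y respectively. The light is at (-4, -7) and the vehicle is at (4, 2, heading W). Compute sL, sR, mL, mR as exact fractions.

32/17 160/157 -1152/2669 -208/2669

left sensor world pos  = (2, 0); dL² = 85
right sensor world pos = (2, 4); dR² = 157
sL = 160/85 = 32/17
sR = 160/157 = 160/157
mL = -1/2·sL + 1/2·sR = -1152/2669
mR = 1/2·sL + -1·sR = -208/2669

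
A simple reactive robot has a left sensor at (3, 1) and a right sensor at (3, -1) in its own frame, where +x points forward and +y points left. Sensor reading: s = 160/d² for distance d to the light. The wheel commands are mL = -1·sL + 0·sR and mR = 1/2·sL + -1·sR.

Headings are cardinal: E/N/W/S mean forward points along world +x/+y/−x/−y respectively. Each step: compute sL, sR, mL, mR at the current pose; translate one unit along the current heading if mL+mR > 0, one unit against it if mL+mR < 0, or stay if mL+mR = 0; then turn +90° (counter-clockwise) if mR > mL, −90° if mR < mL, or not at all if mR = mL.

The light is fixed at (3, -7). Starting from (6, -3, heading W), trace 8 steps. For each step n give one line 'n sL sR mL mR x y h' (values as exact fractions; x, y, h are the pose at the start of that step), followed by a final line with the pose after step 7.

n=0: pose=(6,-3,W); sL=160/9, sR=32/5; mL=-160/9, mR=112/45; mL+mR=-688/45 → advance -1; mR−mL=304/15 → turn +1·90°
n=1: pose=(7,-3,S); sL=80/13, sR=16; mL=-80/13, mR=-168/13; mL+mR=-248/13 → advance -1; mR−mL=-88/13 → turn -1·90°
n=2: pose=(7,-2,W); sL=160/17, sR=160/37; mL=-160/17, mR=240/629; mL+mR=-5680/629 → advance -1; mR−mL=6160/629 → turn +1·90°
n=3: pose=(8,-2,S); sL=4, sR=8; mL=-4, mR=-6; mL+mR=-10 → advance -1; mR−mL=-2 → turn -1·90°
n=4: pose=(8,-1,W); sL=160/29, sR=160/53; mL=-160/29, mR=-400/1537; mL+mR=-8880/1537 → advance -1; mR−mL=8080/1537 → turn +1·90°
n=5: pose=(9,-1,S); sL=80/29, sR=80/17; mL=-80/29, mR=-1640/493; mL+mR=-3000/493 → advance -1; mR−mL=-280/493 → turn -1·90°
n=6: pose=(9,0,W); sL=32/9, sR=160/73; mL=-32/9, mR=-272/657; mL+mR=-2608/657 → advance -1; mR−mL=688/219 → turn +1·90°
n=7: pose=(10,0,S); sL=2, sR=40/13; mL=-2, mR=-27/13; mL+mR=-53/13 → advance -1; mR−mL=-1/13 → turn -1·90°

0 160/9 32/5 -160/9 112/45 6 -3 W
1 80/13 16 -80/13 -168/13 7 -3 S
2 160/17 160/37 -160/17 240/629 7 -2 W
3 4 8 -4 -6 8 -2 S
4 160/29 160/53 -160/29 -400/1537 8 -1 W
5 80/29 80/17 -80/29 -1640/493 9 -1 S
6 32/9 160/73 -32/9 -272/657 9 0 W
7 2 40/13 -2 -27/13 10 0 S
final 10 1 W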